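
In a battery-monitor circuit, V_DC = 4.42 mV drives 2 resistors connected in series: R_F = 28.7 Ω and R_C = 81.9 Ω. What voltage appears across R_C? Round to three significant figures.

V ≈ 3.27 mV

Total series resistance ΣR = 28.7 + 81.9 = 110.6 Ω.
Voltage divider: V = V_DC · (81.90 / 110.6) = 4.42 × 0.7405 = 3.273 mV.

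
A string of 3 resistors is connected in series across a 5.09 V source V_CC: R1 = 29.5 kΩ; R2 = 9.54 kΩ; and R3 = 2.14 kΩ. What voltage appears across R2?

V ≈ 1.18 V

ΣR = 29.5 + 9.54 + 2.14 = 41.18 kΩ.
V = V_CC · R/ΣR = 5.09 × 0.2317 = 1.179 V.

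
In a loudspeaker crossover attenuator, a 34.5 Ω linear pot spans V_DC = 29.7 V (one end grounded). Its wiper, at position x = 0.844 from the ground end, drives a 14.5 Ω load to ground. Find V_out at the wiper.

Split the track: R_lower = x·R_p = 29.12 Ω, R_upper = (1−x)·R_p = 5.382 Ω.
(x·R_p) ‖ R_L = 9.680 Ω.
V_out = 29.7 × 9.680/(5.382 + 9.680) = 19.09 V.

V_out ≈ 19.1 V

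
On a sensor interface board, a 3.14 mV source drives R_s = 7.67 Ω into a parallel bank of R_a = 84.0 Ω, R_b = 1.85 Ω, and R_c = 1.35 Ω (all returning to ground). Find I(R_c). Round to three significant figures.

I ≈ 0.213 mA

Equivalent of the parallel group: R_p = 0.7733 Ω.
V_A = 3.14 × 0.7733/8.443 = 0.2876 mV.
Branch current I = V_A/R_c = 0.2876/1.35 = 0.2130 mA.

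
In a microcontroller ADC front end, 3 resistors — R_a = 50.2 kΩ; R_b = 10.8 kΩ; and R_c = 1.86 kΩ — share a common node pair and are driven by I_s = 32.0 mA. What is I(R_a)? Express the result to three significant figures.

I ≈ 0.980 mA

Total conductance ΣG = 1/50.2 + 1/10.8 + 1/1.86 = 0.6501 (units of 1/kΩ).
By the current-divider rule, I = I_s · G_k/ΣG = 32.0 × 0.03064 = 0.9805 mA.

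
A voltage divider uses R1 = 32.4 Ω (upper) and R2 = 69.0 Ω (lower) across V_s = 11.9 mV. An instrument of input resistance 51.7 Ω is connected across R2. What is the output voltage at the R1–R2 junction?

V_out ≈ 5.68 mV

R2 ‖ R_L = (69.0 × 51.7)/(69.0 + 51.7) = 29.56 Ω.
Now apply the divider: V_out = 11.9 × 0.4770 = 5.677 mV.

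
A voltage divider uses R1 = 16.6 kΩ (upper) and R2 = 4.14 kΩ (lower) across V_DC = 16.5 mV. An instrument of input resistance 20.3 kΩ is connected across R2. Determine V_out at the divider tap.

V_out ≈ 2.83 mV

First combine the lower leg with the load: R2 ‖ R_L = 3.439 kΩ.
Then V_out = V_DC · R2'/(R1 + R2') = 16.5 × 3.439/20.04 = 2.831 mV.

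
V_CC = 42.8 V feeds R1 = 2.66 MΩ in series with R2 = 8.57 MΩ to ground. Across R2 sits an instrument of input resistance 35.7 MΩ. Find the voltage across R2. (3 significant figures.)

V_out ≈ 30.9 V

First combine the lower leg with the load: R2 ‖ R_L = 6.911 MΩ.
Voltage divider with the loaded lower leg: V_out = 42.8 × 6.911/(2.66 + 6.911) = 42.8 × 0.7221 = 30.90 V.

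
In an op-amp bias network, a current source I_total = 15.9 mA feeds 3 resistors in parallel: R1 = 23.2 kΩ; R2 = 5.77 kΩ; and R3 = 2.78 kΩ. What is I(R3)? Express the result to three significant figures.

I ≈ 9.93 mA

ΣG = 1/23.2 + 1/5.77 + 1/2.78 = 0.5761.
R3 takes the fraction G_k/ΣG = 0.3597/0.5761 = 0.6244, so I = 15.9 × 0.6244 = 9.927 mA.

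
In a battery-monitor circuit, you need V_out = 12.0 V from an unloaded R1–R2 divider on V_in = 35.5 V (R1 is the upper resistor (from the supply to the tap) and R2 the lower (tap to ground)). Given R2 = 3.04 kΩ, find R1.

The divider ratio is R2/(R1+R2) = 12.0/35.5 = 0.3380.
R1 = R2·(1/k − 1) = 3.04 × 1.958 = 5.953 kΩ.

R1 ≈ 5.95 kΩ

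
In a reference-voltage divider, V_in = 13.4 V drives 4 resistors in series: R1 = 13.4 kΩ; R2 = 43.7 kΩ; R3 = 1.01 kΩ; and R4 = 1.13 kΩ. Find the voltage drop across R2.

Total series resistance ΣR = 13.4 + 43.7 + 1.01 + 1.13 = 59.24 kΩ.
Voltage divider: V = V_in · (43.70 / 59.24) = 13.4 × 0.7377 = 9.885 V.

V ≈ 9.88 V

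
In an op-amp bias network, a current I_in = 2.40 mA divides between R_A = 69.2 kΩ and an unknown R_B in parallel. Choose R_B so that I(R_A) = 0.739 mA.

R_B ≈ 30.8 kΩ

Two-branch current divider: I_A = I_in · R_B/(R_A + R_B).
With f = 0.3079, R_B = R_A · f/(1−f) = 69.2 × 0.4449 = 30.79 kΩ.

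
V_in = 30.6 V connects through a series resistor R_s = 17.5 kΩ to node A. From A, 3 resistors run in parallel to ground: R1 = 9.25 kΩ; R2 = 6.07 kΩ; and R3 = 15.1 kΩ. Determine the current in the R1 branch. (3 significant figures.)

I ≈ 0.477 mA

Parallel bank: R_p = 1/(1/9.25 + 1/6.07 + 1/15.1) = 2.949 kΩ.
V_A by voltage divider: V_A = 30.6 × 2.949/(17.5 + 2.949) = 4.413 V.
I(R1) = V_A / R1 = 4.413/9.25 = 0.4771 mA.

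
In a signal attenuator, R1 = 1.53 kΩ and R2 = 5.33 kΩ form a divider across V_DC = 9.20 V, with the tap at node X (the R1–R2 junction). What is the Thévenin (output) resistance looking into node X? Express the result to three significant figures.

R_th ≈ 1.19 kΩ

Zeroing V_DC shorts the top of R1 to ground, so R_th = R1 ‖ R2 = 1.189 kΩ.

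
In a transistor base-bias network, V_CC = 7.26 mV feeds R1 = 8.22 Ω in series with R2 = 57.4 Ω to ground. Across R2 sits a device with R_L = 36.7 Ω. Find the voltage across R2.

V_out ≈ 5.31 mV

The load sits in parallel with R2, giving an effective lower resistance R2' = R2·R_L/(R2+R_L) = 22.39 Ω.
Now apply the divider: V_out = 7.26 × 0.7314 = 5.310 mV.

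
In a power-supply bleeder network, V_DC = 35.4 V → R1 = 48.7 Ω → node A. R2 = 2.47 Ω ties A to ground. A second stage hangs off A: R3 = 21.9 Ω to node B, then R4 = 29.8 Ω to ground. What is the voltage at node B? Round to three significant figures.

V_B ≈ 0.942 V

Looking into the second stage from A: R3 + R4 = 51.70 Ω appears in parallel with R2.
R2 ‖ (R3+R4) = 2.357 Ω.
So V_A = 35.4 × 0.04617 = 1.634 V.
Then the unloaded second divider: V_B = V_A × R4/(R3+R4) = 1.634 × 0.5764 = 0.9421 V.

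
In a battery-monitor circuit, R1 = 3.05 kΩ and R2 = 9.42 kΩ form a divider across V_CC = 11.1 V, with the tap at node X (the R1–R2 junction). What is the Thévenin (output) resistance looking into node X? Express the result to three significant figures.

R_th ≈ 2.30 kΩ

With V_CC suppressed (replaced by a short), R_th = R1 ‖ R2 = (3.050 × 9.42)/(3.050 + 9.42) = 2.304 kΩ.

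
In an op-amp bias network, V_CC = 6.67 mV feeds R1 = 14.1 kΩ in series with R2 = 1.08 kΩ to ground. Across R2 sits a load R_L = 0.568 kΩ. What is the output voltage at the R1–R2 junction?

V_out ≈ 0.172 mV

R2 ‖ R_L = (1.08 × 0.568)/(1.08 + 0.568) = 0.3722 kΩ.
Voltage divider with the loaded lower leg: V_out = 6.67 × 0.3722/(14.1 + 0.3722) = 6.67 × 0.02572 = 0.1716 mV.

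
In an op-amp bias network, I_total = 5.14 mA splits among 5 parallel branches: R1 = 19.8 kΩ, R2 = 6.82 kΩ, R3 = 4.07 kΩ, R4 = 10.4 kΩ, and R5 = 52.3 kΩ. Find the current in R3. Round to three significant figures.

ΣG = 1/19.8 + 1/6.82 + 1/4.07 + 1/10.4 + 1/52.3 = 0.5581.
By the current-divider rule, I = I_total · G_k/ΣG = 5.14 × 0.4402 = 2.263 mA.

I ≈ 2.26 mA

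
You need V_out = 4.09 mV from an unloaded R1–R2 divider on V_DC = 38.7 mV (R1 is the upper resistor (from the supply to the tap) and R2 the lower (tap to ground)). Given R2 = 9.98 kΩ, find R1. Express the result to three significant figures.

R1 ≈ 84.5 kΩ

The divider ratio is R2/(R1+R2) = 4.09/38.7 = 0.1057.
R1 = R2·(1/k − 1) = 9.98 × 8.462 = 84.45 kΩ.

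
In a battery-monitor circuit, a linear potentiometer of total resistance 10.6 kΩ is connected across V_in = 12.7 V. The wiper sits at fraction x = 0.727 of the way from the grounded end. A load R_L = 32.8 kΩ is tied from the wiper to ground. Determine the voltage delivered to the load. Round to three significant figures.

V_out ≈ 8.68 V

Split the track: R_lower = x·R_p = 7.706 kΩ, R_upper = (1−x)·R_p = 2.894 kΩ.
(x·R_p) ‖ R_L = 6.240 kΩ.
Loaded-divider output: V_out = 12.7 × 0.6832 = 8.676 V.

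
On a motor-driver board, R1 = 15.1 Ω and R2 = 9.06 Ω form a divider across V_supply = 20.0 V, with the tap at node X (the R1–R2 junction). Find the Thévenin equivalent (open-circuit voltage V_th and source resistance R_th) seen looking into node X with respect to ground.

With X open, the divider is unloaded: V_th = 20.0 × 9.06/24.16 = 7.500 V.
With V_supply suppressed (replaced by a short), R_th = R1 ‖ R2 = (15.10 × 9.06)/(15.10 + 9.06) = 5.662 Ω.

V_th ≈ 7.50 V, R_th ≈ 5.66 Ω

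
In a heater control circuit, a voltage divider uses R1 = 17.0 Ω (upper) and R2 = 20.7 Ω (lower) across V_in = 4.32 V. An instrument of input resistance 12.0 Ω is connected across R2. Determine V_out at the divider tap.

V_out ≈ 1.33 V

R2 ‖ R_L = (20.7 × 12.0)/(20.7 + 12.0) = 7.596 Ω.
Voltage divider with the loaded lower leg: V_out = 4.32 × 7.596/(17.0 + 7.596) = 4.32 × 0.3088 = 1.334 V.
(Unloaded it would be 2.37 V; the load pulls it down.)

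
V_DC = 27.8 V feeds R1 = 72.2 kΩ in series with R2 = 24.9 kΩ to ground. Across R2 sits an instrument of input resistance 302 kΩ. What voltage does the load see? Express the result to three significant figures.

V_out ≈ 6.72 V

The load sits in parallel with R2, giving an effective lower resistance R2' = R2·R_L/(R2+R_L) = 23.00 kΩ.
Voltage divider with the loaded lower leg: V_out = 27.8 × 23.00/(72.2 + 23.00) = 27.8 × 0.2416 = 6.717 V.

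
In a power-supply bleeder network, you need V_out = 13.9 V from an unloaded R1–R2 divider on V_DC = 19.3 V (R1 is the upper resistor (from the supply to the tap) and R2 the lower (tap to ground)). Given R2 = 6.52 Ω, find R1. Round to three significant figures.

The divider ratio is R2/(R1+R2) = 13.9/19.3 = 0.7202.
R1 = R2·(1/k − 1) = 6.52 × 0.3885 = 2.533 Ω.

R1 ≈ 2.53 Ω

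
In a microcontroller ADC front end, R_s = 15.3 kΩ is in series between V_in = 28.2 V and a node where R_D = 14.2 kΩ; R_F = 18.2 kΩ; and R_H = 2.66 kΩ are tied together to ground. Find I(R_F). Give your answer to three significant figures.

I ≈ 0.179 mA

Parallel bank: R_p = 1/(1/14.2 + 1/18.2 + 1/2.66) = 1.995 kΩ.
Node voltage V_A = V_in · R_p/(R_s + R_p) = 28.2 × 0.1153 = 3.253 V.
Branch current I = V_A/R_F = 3.253/18.2 = 0.1787 mA.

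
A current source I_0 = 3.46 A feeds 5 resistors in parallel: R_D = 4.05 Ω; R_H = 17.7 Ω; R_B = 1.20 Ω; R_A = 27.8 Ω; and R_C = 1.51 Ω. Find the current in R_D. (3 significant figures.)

Conductances: ΣG = 1/4.05 + 1/17.7 + 1/1.20 + 1/27.8 + 1/1.51 = 1.835 (1/Ω).
R_D takes the fraction G_k/ΣG = 0.2469/1.835 = 0.1346, so I = 3.46 × 0.1346 = 0.4656 A.

I ≈ 0.466 A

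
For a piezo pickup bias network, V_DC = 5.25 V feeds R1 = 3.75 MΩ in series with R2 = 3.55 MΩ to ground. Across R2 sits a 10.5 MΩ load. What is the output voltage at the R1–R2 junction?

First combine the lower leg with the load: R2 ‖ R_L = 2.653 MΩ.
Then V_out = V_DC · R2'/(R1 + R2') = 5.25 × 2.653/6.403 = 2.175 V.
(Unloaded it would be 2.55 V; the load pulls it down.)

V_out ≈ 2.18 V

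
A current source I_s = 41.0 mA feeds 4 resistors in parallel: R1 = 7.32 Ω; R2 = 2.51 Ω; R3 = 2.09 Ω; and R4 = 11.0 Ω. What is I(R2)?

ΣG = 1/7.32 + 1/2.51 + 1/2.09 + 1/11.0 = 1.104.
R2 takes the fraction G_k/ΣG = 0.3984/1.104 = 0.3607, so I = 41.0 × 0.3607 = 14.79 mA.

I ≈ 14.8 mA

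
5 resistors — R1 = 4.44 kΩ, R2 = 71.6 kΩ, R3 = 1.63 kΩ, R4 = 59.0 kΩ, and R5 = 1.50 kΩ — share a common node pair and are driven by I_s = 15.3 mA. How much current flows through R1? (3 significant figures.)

I ≈ 2.24 mA

ΣG = 1/4.44 + 1/71.6 + 1/1.63 + 1/59.0 + 1/1.50 = 1.536.
Current divider: I(R1) = I_s · G_k/ΣG = 15.3 × (0.2252/1.536) = 15.3 × 0.1466 = 2.243 mA.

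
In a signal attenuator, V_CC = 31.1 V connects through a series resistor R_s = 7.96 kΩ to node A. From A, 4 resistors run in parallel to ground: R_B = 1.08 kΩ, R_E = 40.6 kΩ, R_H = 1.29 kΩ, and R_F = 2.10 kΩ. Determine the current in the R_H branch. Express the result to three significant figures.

I ≈ 1.30 mA

Parallel bank: R_p = 1/(1/1.08 + 1/40.6 + 1/1.29 + 1/2.10) = 0.4541 kΩ.
Node voltage V_A = V_CC · R_p/(R_s + R_p) = 31.1 × 0.05397 = 1.679 V.
Branch current I = V_A/R_H = 1.679/1.29 = 1.301 mA.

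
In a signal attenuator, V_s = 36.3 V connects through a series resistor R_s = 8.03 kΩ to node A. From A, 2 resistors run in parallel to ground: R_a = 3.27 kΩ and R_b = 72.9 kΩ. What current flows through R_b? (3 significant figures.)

Combine the parallel branches: R_p = (1/3.27 + 1/72.9)⁻¹ = 3.130 kΩ.
V_A by voltage divider: V_A = 36.3 × 3.130/(8.03 + 3.130) = 10.18 V.
Branch current I = V_A/R_b = 10.18/72.9 = 0.1396 mA.

I ≈ 0.140 mA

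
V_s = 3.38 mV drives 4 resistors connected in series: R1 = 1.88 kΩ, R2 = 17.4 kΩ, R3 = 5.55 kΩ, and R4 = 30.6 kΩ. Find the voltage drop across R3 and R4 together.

V ≈ 2.20 mV

Total series resistance ΣR = 1.88 + 17.4 + 5.55 + 30.6 = 55.43 kΩ.
R_{R3..R4} = 5.55 + 30.6 = 36.15 kΩ.
Voltage divider: V = V_s · (36.15 / 55.43) = 3.38 × 0.6522 = 2.204 mV.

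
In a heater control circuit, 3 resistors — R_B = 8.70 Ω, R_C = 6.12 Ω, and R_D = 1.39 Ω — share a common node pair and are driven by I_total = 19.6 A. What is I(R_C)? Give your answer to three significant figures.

I ≈ 3.21 A

ΣG = 1/8.70 + 1/6.12 + 1/1.39 = 0.9978.
By the current-divider rule, I = I_total · G_k/ΣG = 19.6 × 0.1638 = 3.210 A.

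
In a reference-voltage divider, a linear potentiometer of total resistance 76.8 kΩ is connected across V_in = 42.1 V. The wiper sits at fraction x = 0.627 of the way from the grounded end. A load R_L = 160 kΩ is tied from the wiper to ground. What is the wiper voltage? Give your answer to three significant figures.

The pot divides into 28.65 kΩ above the wiper and 48.15 kΩ below.
R_L loads the lower segment: effective lower R = 37.01 kΩ.
Then V_out = V_in · 37.01/(28.65 + 37.01) = 23.73 V.
(Unloaded: V_out = x·V_in = 26.4 V.)

V_out ≈ 23.7 V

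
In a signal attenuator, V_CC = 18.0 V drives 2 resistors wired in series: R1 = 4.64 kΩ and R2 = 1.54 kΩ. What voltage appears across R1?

V ≈ 13.5 V

Series total: ΣR = 4.64 + 1.54 = 6.180 kΩ.
By the voltage-divider rule, V = 18.0 × 4.640/6.180 = 13.51 V.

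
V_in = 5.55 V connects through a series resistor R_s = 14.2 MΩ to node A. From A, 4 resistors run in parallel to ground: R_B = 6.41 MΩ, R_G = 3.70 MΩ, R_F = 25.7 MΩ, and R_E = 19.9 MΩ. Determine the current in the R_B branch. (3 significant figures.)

I ≈ 0.104 µA

Parallel bank: R_p = 1/(1/6.41 + 1/3.70 + 1/25.7 + 1/19.9) = 1.940 MΩ.
V_A by voltage divider: V_A = 5.55 × 1.940/(14.2 + 1.940) = 0.6671 V.
Branch current I = V_A/R_B = 0.6671/6.41 = 0.1041 µA.
(Equivalently: I_total = 0.3439 µA, then current-divider fraction G_k/ΣG = 0.3027.)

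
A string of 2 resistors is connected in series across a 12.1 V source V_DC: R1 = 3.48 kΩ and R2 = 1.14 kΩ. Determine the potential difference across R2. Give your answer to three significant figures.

ΣR = 3.48 + 1.14 = 4.620 kΩ.
By the voltage-divider rule, V = 12.1 × 1.140/4.620 = 2.986 V.

V ≈ 2.99 V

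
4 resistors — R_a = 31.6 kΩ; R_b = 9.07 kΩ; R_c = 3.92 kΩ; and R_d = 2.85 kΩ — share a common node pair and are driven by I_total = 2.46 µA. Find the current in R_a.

I ≈ 0.104 µA

Conductances: ΣG = 1/31.6 + 1/9.07 + 1/3.92 + 1/2.85 = 0.7479 (1/kΩ).
R_a takes the fraction G_k/ΣG = 0.03165/0.7479 = 0.04231, so I = 2.46 × 0.04231 = 0.1041 µA.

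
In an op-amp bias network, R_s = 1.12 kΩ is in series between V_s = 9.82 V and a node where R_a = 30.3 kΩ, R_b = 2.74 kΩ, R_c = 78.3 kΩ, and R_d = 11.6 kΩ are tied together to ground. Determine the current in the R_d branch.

I ≈ 0.544 mA

Parallel bank: R_p = 1/(1/30.3 + 1/2.74 + 1/78.3 + 1/11.6) = 2.012 kΩ.
V_A = 9.82 × 2.012/3.132 = 6.309 V.
I(R_d) = V_A / R_d = 6.309/11.6 = 0.5439 mA.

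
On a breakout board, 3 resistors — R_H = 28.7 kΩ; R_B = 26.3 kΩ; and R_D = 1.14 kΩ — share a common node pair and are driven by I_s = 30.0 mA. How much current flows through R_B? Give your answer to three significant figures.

I ≈ 1.20 mA

Total conductance ΣG = 1/28.7 + 1/26.3 + 1/1.14 = 0.9501 (units of 1/kΩ).
R_B takes the fraction G_k/ΣG = 0.03802/0.9501 = 0.04002, so I = 30.0 × 0.04002 = 1.201 mA.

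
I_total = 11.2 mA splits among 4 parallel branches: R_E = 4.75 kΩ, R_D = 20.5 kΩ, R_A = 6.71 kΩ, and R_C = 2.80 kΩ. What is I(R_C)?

Conductances: ΣG = 1/4.75 + 1/20.5 + 1/6.71 + 1/2.80 = 0.7655 (1/kΩ).
By the current-divider rule, I = I_total · G_k/ΣG = 11.2 × 0.4666 = 5.225 mA.

I ≈ 5.23 mA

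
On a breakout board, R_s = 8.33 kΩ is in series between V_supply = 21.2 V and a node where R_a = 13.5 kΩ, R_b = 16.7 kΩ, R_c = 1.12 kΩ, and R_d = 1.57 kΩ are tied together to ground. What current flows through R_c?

I ≈ 1.27 mA

Equivalent of the parallel group: R_p = 0.6011 kΩ.
V_A = 21.2 × 0.6011/8.931 = 1.427 V.
Branch current I = V_A/R_c = 1.427/1.12 = 1.274 mA.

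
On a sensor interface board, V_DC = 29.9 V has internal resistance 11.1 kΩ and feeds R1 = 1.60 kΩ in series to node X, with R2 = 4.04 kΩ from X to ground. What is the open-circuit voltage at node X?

V_th ≈ 7.22 V

R1' = 11.1 + 1.60 = 12.70 kΩ (source resistance + R1).
Open-circuit (no load on X): V_th = V_DC · R2/(R1' + R2) = 29.9 × 4.04/(12.70 + 4.04) = 7.216 V.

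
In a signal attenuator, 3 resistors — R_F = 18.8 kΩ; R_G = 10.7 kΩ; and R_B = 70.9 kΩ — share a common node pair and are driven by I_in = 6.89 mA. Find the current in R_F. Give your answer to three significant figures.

I ≈ 2.28 mA

ΣG = 1/18.8 + 1/10.7 + 1/70.9 = 0.1608.
R_F takes the fraction G_k/ΣG = 0.05319/0.1608 = 0.3309, so I = 6.89 × 0.3309 = 2.280 mA.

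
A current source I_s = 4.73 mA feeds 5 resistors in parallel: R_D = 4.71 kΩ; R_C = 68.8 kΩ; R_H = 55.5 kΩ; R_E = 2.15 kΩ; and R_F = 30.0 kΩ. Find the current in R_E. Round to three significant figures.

Total conductance ΣG = 1/4.71 + 1/68.8 + 1/55.5 + 1/2.15 + 1/30.0 = 0.7433 (units of 1/kΩ).
Current divider: I(R_E) = I_s · G_k/ΣG = 4.73 × (0.4651/0.7433) = 4.73 × 0.6257 = 2.960 mA.

I ≈ 2.96 mA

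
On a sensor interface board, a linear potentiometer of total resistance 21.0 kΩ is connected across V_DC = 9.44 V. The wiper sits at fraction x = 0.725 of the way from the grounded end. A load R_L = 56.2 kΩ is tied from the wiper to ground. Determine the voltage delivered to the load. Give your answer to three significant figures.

Lower segment x·R_p = 15.22 kΩ; upper segment (1−x)·R_p = 5.775 kΩ.
(x·R_p) ‖ R_L = 11.98 kΩ.
Then V_out = V_DC · 11.98/(5.775 + 11.98) = 6.369 V.
(Unloaded: V_out = x·V_DC = 6.84 V.)

V_out ≈ 6.37 V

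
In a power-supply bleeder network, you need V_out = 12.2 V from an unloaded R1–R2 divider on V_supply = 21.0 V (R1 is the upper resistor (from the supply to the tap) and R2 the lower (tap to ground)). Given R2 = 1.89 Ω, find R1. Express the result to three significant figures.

R1 ≈ 1.36 Ω

Required fraction k = V_out/V_supply = 0.5810.
Rearranging, R1 = R2·(1−k)/k = 1.89 × 0.7213 = 1.363 Ω.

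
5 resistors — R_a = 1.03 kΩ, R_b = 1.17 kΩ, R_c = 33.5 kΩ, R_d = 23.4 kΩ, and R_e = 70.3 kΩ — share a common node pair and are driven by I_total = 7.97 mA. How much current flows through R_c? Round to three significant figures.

Total conductance ΣG = 1/1.03 + 1/1.17 + 1/33.5 + 1/23.4 + 1/70.3 = 1.912 (units of 1/kΩ).
By the current-divider rule, I = I_total · G_k/ΣG = 7.97 × 0.01561 = 0.1244 mA.

I ≈ 0.124 mA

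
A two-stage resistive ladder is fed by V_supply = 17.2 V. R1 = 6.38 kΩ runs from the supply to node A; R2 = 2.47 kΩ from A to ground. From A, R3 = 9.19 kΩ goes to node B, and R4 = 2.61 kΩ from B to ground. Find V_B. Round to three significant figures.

Node A sees R2 in parallel with the series input of stage 2, R3 + R4 = 11.80 kΩ.
Effective lower resistance at A: R2 ‖ 11.80 = 2.042 kΩ.
First divider: V_A = V_supply · 2.042/(6.38 + 2.042) = 4.171 V.
Stage 2 is unloaded, so V_B = V_A · R4/(R3+R4) = 4.171 × 2.61/11.80 = 0.9226 V.

V_B ≈ 0.923 V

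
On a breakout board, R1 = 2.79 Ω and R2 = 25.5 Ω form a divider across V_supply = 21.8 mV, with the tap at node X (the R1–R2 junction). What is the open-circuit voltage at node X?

V_th ≈ 19.7 mV

With X open, the divider is unloaded: V_th = 21.8 × 25.5/28.29 = 19.65 mV.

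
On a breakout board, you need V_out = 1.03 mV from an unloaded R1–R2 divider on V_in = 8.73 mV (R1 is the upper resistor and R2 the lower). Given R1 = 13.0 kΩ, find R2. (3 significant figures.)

Required fraction k = V_out/V_in = 0.1180.
Rearranging, R2 = R1·k/(1−k) = 13.0 × 0.1338 = 1.739 kΩ.

R2 ≈ 1.74 kΩ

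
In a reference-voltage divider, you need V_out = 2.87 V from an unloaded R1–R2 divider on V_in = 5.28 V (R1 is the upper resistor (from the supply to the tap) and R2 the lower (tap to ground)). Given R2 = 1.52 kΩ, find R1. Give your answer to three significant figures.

R1 ≈ 1.28 kΩ

V_out/V_in = R2/(R1+R2) = 0.5436.
R1 = R2·(1/k − 1) = 1.52 × 0.8397 = 1.276 kΩ.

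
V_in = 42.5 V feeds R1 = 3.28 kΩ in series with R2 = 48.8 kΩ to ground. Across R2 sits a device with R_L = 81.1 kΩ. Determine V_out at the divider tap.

V_out ≈ 38.4 V

First combine the lower leg with the load: R2 ‖ R_L = 30.47 kΩ.
Now apply the divider: V_out = 42.5 × 0.9028 = 38.37 V.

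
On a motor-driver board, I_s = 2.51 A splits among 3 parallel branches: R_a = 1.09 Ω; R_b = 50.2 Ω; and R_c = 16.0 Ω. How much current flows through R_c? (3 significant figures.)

I ≈ 0.157 A

Total conductance ΣG = 1/1.09 + 1/50.2 + 1/16.0 = 0.9999 (units of 1/Ω).
Current divider: I(R_c) = I_s · G_k/ΣG = 2.51 × (0.06250/0.9999) = 2.51 × 0.06251 = 0.1569 A.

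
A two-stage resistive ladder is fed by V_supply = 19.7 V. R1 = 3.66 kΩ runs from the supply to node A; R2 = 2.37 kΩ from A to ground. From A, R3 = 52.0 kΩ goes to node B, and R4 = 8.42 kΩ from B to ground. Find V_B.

The second stage (R3 + R4 = 60.42 kΩ) loads node A in parallel with R2.
Effective lower resistance at A: R2 ‖ 60.42 = 2.281 kΩ.
So V_A = 19.7 × 0.3839 = 7.563 V.
V_B = V_A × 0.1394 = 1.054 V.

V_B ≈ 1.05 V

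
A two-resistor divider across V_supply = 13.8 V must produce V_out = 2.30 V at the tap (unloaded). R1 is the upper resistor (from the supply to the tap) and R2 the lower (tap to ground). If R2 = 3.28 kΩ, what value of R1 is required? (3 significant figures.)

V_out/V_supply = R2/(R1+R2) = 0.1667.
So R1 = R2 · (V_supply/V_out − 1) = 3.28 × (13.8/2.30 − 1) = 3.28 × 5.000 = 16.40 kΩ.

R1 ≈ 16.4 kΩ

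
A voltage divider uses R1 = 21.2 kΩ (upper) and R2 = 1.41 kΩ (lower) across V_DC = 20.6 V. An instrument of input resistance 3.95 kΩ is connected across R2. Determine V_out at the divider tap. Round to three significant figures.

V_out ≈ 0.963 V

R2 ‖ R_L = (1.41 × 3.95)/(1.41 + 3.95) = 1.039 kΩ.
Voltage divider with the loaded lower leg: V_out = 20.6 × 1.039/(21.2 + 1.039) = 20.6 × 0.04672 = 0.9625 V.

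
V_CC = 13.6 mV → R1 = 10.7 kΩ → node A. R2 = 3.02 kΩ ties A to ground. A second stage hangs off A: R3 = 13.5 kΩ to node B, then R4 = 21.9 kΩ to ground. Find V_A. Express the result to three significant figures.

The second stage (R3 + R4 = 35.40 kΩ) loads node A in parallel with R2.
Effective lower resistance at A: R2 ‖ 35.40 = 2.783 kΩ.
So V_A = 13.6 × 0.2064 = 2.807 mV.

V_A ≈ 2.81 mV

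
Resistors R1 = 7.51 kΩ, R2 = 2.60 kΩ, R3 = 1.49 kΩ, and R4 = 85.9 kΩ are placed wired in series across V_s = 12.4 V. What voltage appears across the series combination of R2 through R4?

ΣR = 7.51 + 2.60 + 1.49 + 85.9 = 97.50 kΩ.
R_{R2..R4} = 2.60 + 1.49 + 85.9 = 89.99 kΩ.
V = V_s · R/ΣR = 12.4 × 0.9230 = 11.44 V.

V ≈ 11.4 V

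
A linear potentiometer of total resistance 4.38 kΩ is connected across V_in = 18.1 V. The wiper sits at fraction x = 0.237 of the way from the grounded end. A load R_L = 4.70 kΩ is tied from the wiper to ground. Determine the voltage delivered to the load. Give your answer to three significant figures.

V_out ≈ 3.67 V

Lower segment x·R_p = 1.038 kΩ; upper segment (1−x)·R_p = 3.342 kΩ.
(x·R_p) ‖ R_L = 0.8503 kΩ.
Then V_out = V_in · 0.8503/(3.342 + 0.8503) = 3.671 V.
(Unloaded: V_out = x·V_in = 4.29 V.)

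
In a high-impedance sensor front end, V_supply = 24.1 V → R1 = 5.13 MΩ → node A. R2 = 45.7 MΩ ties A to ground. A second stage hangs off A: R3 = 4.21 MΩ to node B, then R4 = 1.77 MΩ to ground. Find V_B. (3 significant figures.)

V_B ≈ 3.62 V

The second stage (R3 + R4 = 5.980 MΩ) loads node A in parallel with R2.
Effective lower resistance at A: R2 ‖ 5.980 = 5.288 MΩ.
First divider: V_A = V_supply · 5.288/(5.13 + 5.288) = 12.23 V.
Then the unloaded second divider: V_B = V_A × R4/(R3+R4) = 12.23 × 0.2960 = 3.621 V.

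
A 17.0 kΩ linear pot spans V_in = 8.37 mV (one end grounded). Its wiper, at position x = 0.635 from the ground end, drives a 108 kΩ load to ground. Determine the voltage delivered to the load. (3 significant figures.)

The pot divides into 6.205 kΩ above the wiper and 10.79 kΩ below.
(x·R_p) ‖ R_L = 9.814 kΩ.
Loaded-divider output: V_out = 8.37 × 0.6126 = 5.128 mV.

V_out ≈ 5.13 mV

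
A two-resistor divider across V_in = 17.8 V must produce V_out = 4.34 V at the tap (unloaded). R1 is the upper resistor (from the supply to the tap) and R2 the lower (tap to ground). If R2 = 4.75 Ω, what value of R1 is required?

Required fraction k = V_out/V_in = 0.2438.
R1 = R2·(1/k − 1) = 4.75 × 3.101 = 14.73 Ω.

R1 ≈ 14.7 Ω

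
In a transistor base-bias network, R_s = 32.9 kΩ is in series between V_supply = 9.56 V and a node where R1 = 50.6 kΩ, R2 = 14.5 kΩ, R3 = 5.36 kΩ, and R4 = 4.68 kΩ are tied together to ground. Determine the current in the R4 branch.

Combine the parallel branches: R_p = (1/50.6 + 1/14.5 + 1/5.36 + 1/4.68)⁻¹ = 2.045 kΩ.
Node voltage V_A = V_supply · R_p/(R_s + R_p) = 9.56 × 0.05852 = 0.5595 V.
Branch current I = V_A/R4 = 0.5595/4.68 = 0.1195 mA.

I ≈ 0.120 mA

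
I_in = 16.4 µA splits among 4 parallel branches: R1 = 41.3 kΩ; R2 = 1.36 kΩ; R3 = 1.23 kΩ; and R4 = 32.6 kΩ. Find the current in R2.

I ≈ 7.52 µA

Conductances: ΣG = 1/41.3 + 1/1.36 + 1/1.23 + 1/32.6 = 1.603 (1/kΩ).
R2 takes the fraction G_k/ΣG = 0.7353/1.603 = 0.4586, so I = 16.4 × 0.4586 = 7.522 µA.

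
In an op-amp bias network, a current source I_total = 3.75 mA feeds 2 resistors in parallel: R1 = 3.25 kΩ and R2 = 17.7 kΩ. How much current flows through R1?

With just two branches, the current splits inversely with resistance.
I(R1) = 3.75 × 17.7/(3.25 + 17.7) = 3.75 × 0.8449 = 3.168 mA.

I ≈ 3.17 mA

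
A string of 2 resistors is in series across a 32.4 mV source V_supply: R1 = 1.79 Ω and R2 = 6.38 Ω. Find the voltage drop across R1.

ΣR = 1.79 + 6.38 = 8.170 Ω.
Voltage divider: V = V_supply · (1.790 / 8.170) = 32.4 × 0.2191 = 7.099 mV.

V ≈ 7.10 mV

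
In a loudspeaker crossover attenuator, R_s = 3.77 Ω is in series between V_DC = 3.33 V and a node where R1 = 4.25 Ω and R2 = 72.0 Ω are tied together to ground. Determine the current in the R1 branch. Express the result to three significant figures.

I ≈ 0.404 A

Equivalent of the parallel group: R_p = 4.013 Ω.
V_A by voltage divider: V_A = 3.33 × 4.013/(3.77 + 4.013) = 1.717 V.
Branch current I = V_A/R1 = 1.717/4.25 = 0.4040 A.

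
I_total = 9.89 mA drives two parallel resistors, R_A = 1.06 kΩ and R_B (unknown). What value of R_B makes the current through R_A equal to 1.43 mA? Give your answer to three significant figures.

R_B ≈ 0.179 kΩ

Two-branch current divider: I_A = I_total · R_B/(R_A + R_B).
1.43/9.89 = R_B/(R_A + R_B) → R_B = R_A · (0.1446)/(1 − 0.1446) = 1.06 × 0.1690 = 0.1792 kΩ.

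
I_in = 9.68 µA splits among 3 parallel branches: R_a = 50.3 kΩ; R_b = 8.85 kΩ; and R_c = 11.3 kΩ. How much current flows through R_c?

ΣG = 1/50.3 + 1/8.85 + 1/11.3 = 0.2214.
R_c takes the fraction G_k/ΣG = 0.08850/0.2214 = 0.3998, so I = 9.68 × 0.3998 = 3.870 µA.

I ≈ 3.87 µA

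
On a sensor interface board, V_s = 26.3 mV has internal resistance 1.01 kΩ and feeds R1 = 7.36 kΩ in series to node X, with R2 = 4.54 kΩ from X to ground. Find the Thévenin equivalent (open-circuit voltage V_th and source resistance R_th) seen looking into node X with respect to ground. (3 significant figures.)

V_th ≈ 9.25 mV, R_th ≈ 2.94 kΩ

R1' = 1.01 + 7.36 = 8.370 kΩ (source resistance + R1).
V_th is the unloaded tap voltage: V_s · R2/(R1'+R2) = 26.3 × 0.3517 = 9.249 mV.
Looking into X with the source shorted: R_th = R1'·R2/(R1'+R2) = 8.370 × 4.54/12.91 = 2.943 kΩ.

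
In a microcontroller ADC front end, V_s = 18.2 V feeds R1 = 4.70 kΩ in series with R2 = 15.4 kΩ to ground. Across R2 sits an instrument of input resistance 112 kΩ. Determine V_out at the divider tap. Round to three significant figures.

V_out ≈ 13.5 V

First combine the lower leg with the load: R2 ‖ R_L = 13.54 kΩ.
Now apply the divider: V_out = 18.2 × 0.7423 = 13.51 V.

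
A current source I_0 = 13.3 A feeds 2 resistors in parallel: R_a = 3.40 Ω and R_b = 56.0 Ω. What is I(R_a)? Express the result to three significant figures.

For two parallel branches, I_k = I_0 · (other R)/(sum of R).
I(R_a) = 13.3 × 56.0/(3.40 + 56.0) = 13.3 × 0.9428 = 12.54 A.

I ≈ 12.5 A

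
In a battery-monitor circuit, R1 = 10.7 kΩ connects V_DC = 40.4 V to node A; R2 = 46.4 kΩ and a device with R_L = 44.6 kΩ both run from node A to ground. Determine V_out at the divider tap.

The load sits in parallel with R2, giving an effective lower resistance R2' = R2·R_L/(R2+R_L) = 22.74 kΩ.
Then V_out = V_DC · R2'/(R1 + R2') = 40.4 × 22.74/33.44 = 27.47 V.
(Unloaded it would be 32.8 V; the load pulls it down.)

V_out ≈ 27.5 V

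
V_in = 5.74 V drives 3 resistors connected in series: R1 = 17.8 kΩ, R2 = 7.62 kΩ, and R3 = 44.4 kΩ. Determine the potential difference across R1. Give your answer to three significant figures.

Total series resistance ΣR = 17.8 + 7.62 + 44.4 = 69.82 kΩ.
Voltage divider: V = V_in · (17.80 / 69.82) = 5.74 × 0.2549 = 1.463 V.

V ≈ 1.46 V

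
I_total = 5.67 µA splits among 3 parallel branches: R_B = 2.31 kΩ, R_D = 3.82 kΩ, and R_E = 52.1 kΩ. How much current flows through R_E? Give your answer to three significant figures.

I ≈ 0.152 µA

Conductances: ΣG = 1/2.31 + 1/3.82 + 1/52.1 = 0.7139 (1/kΩ).
Current divider: I(R_E) = I_total · G_k/ΣG = 5.67 × (0.01919/0.7139) = 5.67 × 0.02689 = 0.1524 µA.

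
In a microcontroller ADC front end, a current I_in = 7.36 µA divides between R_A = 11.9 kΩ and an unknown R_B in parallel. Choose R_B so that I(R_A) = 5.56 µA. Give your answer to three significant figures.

Two-branch current divider: I_A = I_in · R_B/(R_A + R_B).
5.56/7.36 = R_B/(R_A + R_B) → R_B = R_A · (0.7554)/(1 − 0.7554) = 11.9 × 3.089 = 36.76 kΩ.

R_B ≈ 36.8 kΩ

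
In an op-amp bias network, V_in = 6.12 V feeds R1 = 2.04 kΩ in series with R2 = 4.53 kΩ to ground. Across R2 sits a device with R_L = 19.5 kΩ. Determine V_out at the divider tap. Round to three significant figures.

R2 ‖ R_L = (4.53 × 19.5)/(4.53 + 19.5) = 3.676 kΩ.
Voltage divider with the loaded lower leg: V_out = 6.12 × 3.676/(2.04 + 3.676) = 6.12 × 0.6431 = 3.936 V.

V_out ≈ 3.94 V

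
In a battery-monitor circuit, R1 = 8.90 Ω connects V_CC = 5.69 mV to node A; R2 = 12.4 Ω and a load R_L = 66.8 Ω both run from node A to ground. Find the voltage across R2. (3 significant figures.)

V_out ≈ 3.07 mV

R2 ‖ R_L = (12.4 × 66.8)/(12.4 + 66.8) = 10.46 Ω.
Then V_out = V_CC · R2'/(R1 + R2') = 5.69 × 10.46/19.36 = 3.074 mV.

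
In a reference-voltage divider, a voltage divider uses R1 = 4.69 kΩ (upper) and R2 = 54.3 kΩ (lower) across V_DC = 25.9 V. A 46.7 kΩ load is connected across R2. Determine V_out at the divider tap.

The load sits in parallel with R2, giving an effective lower resistance R2' = R2·R_L/(R2+R_L) = 25.11 kΩ.
Now apply the divider: V_out = 25.9 × 0.8426 = 21.82 V.

V_out ≈ 21.8 V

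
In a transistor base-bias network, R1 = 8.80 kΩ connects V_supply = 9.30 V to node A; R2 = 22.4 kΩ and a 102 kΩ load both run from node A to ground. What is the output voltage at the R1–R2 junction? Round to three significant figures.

R2 ‖ R_L = (22.4 × 102)/(22.4 + 102) = 18.37 kΩ.
Then V_out = V_supply · R2'/(R1 + R2') = 9.30 × 18.37/27.17 = 6.287 V.

V_out ≈ 6.29 V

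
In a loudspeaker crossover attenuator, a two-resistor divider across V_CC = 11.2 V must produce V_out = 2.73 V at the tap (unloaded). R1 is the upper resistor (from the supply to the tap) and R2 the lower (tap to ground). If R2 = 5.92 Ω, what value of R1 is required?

R1 ≈ 18.4 Ω

The divider ratio is R2/(R1+R2) = 2.73/11.2 = 0.2438.
So R1 = R2 · (V_CC/V_out − 1) = 5.92 × (11.2/2.73 − 1) = 5.92 × 3.103 = 18.37 Ω.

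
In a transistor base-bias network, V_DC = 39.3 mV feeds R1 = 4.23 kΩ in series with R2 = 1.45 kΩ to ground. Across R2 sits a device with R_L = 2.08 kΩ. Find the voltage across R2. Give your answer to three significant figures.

V_out ≈ 6.60 mV

R2 ‖ R_L = (1.45 × 2.08)/(1.45 + 2.08) = 0.8544 kΩ.
Then V_out = V_DC · R2'/(R1 + R2') = 39.3 × 0.8544/5.084 = 6.604 mV.
(Unloaded it would be 10.0 mV; the load pulls it down.)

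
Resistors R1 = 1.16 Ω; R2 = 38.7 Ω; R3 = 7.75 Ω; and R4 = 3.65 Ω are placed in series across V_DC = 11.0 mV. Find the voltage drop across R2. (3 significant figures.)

V ≈ 8.30 mV

Series total: ΣR = 1.16 + 38.7 + 7.75 + 3.65 = 51.26 Ω.
V = V_DC · R/ΣR = 11.0 × 0.7550 = 8.305 mV.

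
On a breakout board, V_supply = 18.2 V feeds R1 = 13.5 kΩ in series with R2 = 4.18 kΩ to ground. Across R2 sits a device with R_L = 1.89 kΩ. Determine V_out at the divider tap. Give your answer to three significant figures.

First combine the lower leg with the load: R2 ‖ R_L = 1.302 kΩ.
Now apply the divider: V_out = 18.2 × 0.08793 = 1.600 V.

V_out ≈ 1.60 V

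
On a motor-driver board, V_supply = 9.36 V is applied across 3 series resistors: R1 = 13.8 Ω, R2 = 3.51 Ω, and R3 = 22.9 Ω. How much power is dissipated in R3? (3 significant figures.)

ΣR = 40.21 Ω → I = 9.36/40.21 = 0.2328 A.
P(R3) = I²·R3 = (0.2328)² × 22.9 = 1.241 W.

P ≈ 1.24 W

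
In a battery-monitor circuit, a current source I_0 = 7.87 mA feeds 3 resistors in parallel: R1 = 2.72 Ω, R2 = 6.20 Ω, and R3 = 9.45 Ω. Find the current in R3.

ΣG = 1/2.72 + 1/6.20 + 1/9.45 = 0.6348.
R3 takes the fraction G_k/ΣG = 0.1058/0.6348 = 0.1667, so I = 7.87 × 0.1667 = 1.312 mA.

I ≈ 1.31 mA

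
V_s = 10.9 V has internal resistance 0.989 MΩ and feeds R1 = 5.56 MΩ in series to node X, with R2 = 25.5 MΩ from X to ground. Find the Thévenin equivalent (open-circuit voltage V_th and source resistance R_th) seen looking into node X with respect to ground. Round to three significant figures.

R1' = 0.989 + 5.56 = 6.549 MΩ (source resistance + R1).
Open-circuit (no load on X): V_th = V_s · R2/(R1' + R2) = 10.9 × 25.5/(6.549 + 25.5) = 8.673 V.
Looking into X with the source shorted: R_th = R1'·R2/(R1'+R2) = 6.549 × 25.5/32.05 = 5.211 MΩ.

V_th ≈ 8.67 V, R_th ≈ 5.21 MΩ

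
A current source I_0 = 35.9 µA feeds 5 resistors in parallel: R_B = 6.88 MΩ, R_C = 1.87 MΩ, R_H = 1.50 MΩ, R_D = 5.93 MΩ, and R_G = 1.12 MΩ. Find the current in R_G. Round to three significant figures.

ΣG = 1/6.88 + 1/1.87 + 1/1.50 + 1/5.93 + 1/1.12 = 2.408.
By the current-divider rule, I = I_0 · G_k/ΣG = 35.9 × 0.3707 = 13.31 µA.

I ≈ 13.3 µA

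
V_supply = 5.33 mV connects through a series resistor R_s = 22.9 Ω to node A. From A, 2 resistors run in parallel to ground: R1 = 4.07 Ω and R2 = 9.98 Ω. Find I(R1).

I ≈ 0.147 mA

Combine the parallel branches: R_p = (1/4.07 + 1/9.98)⁻¹ = 2.891 Ω.
V_A = 5.33 × 2.891/25.79 = 0.5975 mV.
I(R1) = V_A / R1 = 0.5975/4.07 = 0.1468 mA.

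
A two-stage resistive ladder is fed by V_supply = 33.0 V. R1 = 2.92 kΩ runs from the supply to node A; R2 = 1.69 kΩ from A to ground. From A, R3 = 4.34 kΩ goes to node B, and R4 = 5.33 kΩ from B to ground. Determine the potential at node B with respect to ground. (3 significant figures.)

V_B ≈ 6.00 V

Node A sees R2 in parallel with the series input of stage 2, R3 + R4 = 9.670 kΩ.
R2 ‖ (R3+R4) = 1.439 kΩ.
First divider: V_A = V_supply · 1.439/(2.92 + 1.439) = 10.89 V.
Then the unloaded second divider: V_B = V_A × R4/(R3+R4) = 10.89 × 0.5512 = 6.003 V.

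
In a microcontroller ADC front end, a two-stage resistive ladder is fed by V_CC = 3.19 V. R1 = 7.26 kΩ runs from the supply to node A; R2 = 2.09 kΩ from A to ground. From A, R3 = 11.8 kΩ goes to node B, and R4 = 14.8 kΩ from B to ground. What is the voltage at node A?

Looking into the second stage from A: R3 + R4 = 26.60 kΩ appears in parallel with R2.
Effective lower resistance at A: R2 ‖ 26.60 = 1.938 kΩ.
V_A = 3.19 × 1.938/(7.26 + 1.938) = 0.6721 V.

V_A ≈ 0.672 V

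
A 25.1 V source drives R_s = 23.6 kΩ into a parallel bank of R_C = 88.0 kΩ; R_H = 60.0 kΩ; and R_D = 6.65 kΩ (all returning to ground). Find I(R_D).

Parallel bank: R_p = 1/(1/88.0 + 1/60.0 + 1/6.65) = 5.605 kΩ.
V_A by voltage divider: V_A = 25.1 × 5.605/(23.6 + 5.605) = 4.817 V.
I(R_D) = V_A / R_D = 4.817/6.65 = 0.7244 mA.

I ≈ 0.724 mA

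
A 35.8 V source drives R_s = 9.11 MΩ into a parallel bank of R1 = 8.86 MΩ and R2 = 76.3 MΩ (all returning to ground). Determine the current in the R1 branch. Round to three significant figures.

Combine the parallel branches: R_p = (1/8.86 + 1/76.3)⁻¹ = 7.938 MΩ.
V_A = 35.8 × 7.938/17.05 = 16.67 V.
I(R1) = V_A / R1 = 16.67/8.86 = 1.881 µA.

I ≈ 1.88 µA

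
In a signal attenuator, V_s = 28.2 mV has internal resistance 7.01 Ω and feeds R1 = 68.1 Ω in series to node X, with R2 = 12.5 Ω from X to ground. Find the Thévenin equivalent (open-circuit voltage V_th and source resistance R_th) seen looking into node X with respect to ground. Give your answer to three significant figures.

R1' = 7.01 + 68.1 = 75.11 Ω (source resistance + R1).
Open-circuit (no load on X): V_th = V_s · R2/(R1' + R2) = 28.2 × 12.5/(75.11 + 12.5) = 4.024 mV.
Looking into X with the source shorted: R_th = R1'·R2/(R1'+R2) = 75.11 × 12.5/87.61 = 10.72 Ω.

V_th ≈ 4.02 mV, R_th ≈ 10.7 Ω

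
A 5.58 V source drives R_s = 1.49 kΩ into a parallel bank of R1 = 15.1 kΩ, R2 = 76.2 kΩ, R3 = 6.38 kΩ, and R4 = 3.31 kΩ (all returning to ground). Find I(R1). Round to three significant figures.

Combine the parallel branches: R_p = (1/15.1 + 1/76.2 + 1/6.38 + 1/3.31)⁻¹ = 1.858 kΩ.
V_A by voltage divider: V_A = 5.58 × 1.858/(1.49 + 1.858) = 3.097 V.
I(R1) = V_A / R1 = 3.097/15.1 = 0.2051 mA.

I ≈ 0.205 mA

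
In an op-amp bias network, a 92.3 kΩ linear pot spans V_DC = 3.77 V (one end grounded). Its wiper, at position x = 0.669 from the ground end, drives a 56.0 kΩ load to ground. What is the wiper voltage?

Lower segment x·R_p = 61.75 kΩ; upper segment (1−x)·R_p = 30.55 kΩ.
Lower segment in parallel with the load: 61.75 ‖ 56.0 = 29.37 kΩ.
Then V_out = V_DC · 29.37/(30.55 + 29.37) = 1.848 V.

V_out ≈ 1.85 V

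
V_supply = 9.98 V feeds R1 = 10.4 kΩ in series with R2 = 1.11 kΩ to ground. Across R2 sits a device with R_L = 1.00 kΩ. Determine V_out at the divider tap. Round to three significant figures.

V_out ≈ 0.481 V

R2 ‖ R_L = (1.11 × 1.00)/(1.11 + 1.00) = 0.5261 kΩ.
Voltage divider with the loaded lower leg: V_out = 9.98 × 0.5261/(10.4 + 0.5261) = 9.98 × 0.04815 = 0.4805 V.
(Unloaded it would be 0.962 V; the load pulls it down.)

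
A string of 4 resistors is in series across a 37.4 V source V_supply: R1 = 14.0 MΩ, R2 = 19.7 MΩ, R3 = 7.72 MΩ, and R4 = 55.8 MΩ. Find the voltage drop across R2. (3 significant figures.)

V ≈ 7.58 V

Series total: ΣR = 14.0 + 19.7 + 7.72 + 55.8 = 97.22 MΩ.
V = V_supply · R/ΣR = 37.4 × 0.2026 = 7.578 V.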